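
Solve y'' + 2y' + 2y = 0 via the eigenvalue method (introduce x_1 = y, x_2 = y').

Let x_1 = y, x_2 = y'. Then x_1' = x_2 and x_2' = -2x_1 - 2x_2.
A = [[0,1],[-2,-2]]; det(A-λI) = λ^2 + 2λ + 2.
Eigenvalues λ = -1 ± i.

y(t) = K_1e^(-t)cos(t) + K_2e^(-t)sin(t)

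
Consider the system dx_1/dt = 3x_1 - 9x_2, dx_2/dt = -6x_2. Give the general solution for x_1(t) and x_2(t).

Coefficient matrix A = [[3, -9], [0, -6]].
Characteristic polynomial det(A - λI) = λ^2 + 3λ - 18 = 0.
Eigenvalues λ = 3, -6.
For λ=3: (A-λI) row 1 is [0, -9], so an eigenvector is (-1, 0).
For λ=-6: (A-λI) row 1 is [9, -9], so an eigenvector is (1, 1).
General solution: K_1e^(3t)(-1,0) + K_2e^(-6t)(1,1).

x_1(t) = -K_1e^(3t) + K_2e^(-6t), x_2(t) = K_2e^(-6t)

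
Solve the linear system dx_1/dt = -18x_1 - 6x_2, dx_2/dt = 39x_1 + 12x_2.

Coefficient matrix A = [[-18, -6], [39, 12]].
Characteristic polynomial det(A - λI) = λ^2 + 6λ + 18 = 0.
Eigenvalues λ = -3 ± 3i (complex conjugate pair).
For λ=-3+3i: an eigenvector is (-1,2) - i(1,-3) = (-1 - i, 2 + 3i).
A real fundamental pair from Re and Im of e^((-3+3i)t)v: X_1 = e^(-3t)(cos(3t)·(-1,2) + sin(3t)·(1,-3)), X_2 = e^(-3t)(sin(3t)·(-1,2) - cos(3t)·(1,-3)).
General solution: K_1X_1 + K_2X_2.

x_1(t) = K_1e^(-3t)sin(3t) - K_1e^(-3t)cos(3t) - K_2e^(-3t)sin(3t) - K_2e^(-3t)cos(3t), x_2(t) = -3K_1e^(-3t)sin(3t) + 2K_1e^(-3t)cos(3t) + 2K_2e^(-3t)sin(3t) + 3K_2e^(-3t)cos(3t)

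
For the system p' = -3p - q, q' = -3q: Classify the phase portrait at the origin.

A = [[-3,-1],[0,-3]]; det(A-λI) = λ^2 + 6λ + 9.
repeated λ = -3 with a single eigenvector.

stable improper node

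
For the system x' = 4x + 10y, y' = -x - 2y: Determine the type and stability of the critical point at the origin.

unstable spiral

A = [[4,10],[-1,-2]]; det(A-λI) = λ^2 - 2λ + 2.
λ = 1 ± i: positive real part.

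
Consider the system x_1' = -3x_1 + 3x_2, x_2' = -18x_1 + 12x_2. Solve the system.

Coefficient matrix A = [[-3, 3], [-18, 12]].
Characteristic polynomial det(A - λI) = λ^2 - 9λ + 18 = 0.
Eigenvalues λ = 3, 6.
For λ=3: (A-λI) row 1 is [-6, 3], so an eigenvector is (1, 2).
For λ=6: (A-λI) row 1 is [-9, 3], so an eigenvector is (-1, -3).
General solution: C_1e^(3t)(1,2) + C_2e^(6t)(-1,-3).

x_1(t) = C_1e^(3t) - C_2e^(6t), x_2(t) = 2C_1e^(3t) - 3C_2e^(6t)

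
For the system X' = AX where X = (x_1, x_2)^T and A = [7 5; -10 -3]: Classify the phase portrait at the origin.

A = [[7,5],[-10,-3]]; det(A-λI) = λ^2 - 4λ + 29.
λ = 2 ± 5i: positive real part.

unstable spiral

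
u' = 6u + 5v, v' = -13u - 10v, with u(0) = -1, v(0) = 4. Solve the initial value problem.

Coefficient matrix A = [[6, 5], [-13, -10]].
Characteristic polynomial det(A - λI) = λ^2 + 4λ + 5 = 0.
Eigenvalues λ = -2 ± i (complex conjugate pair).
For λ=-2+i: an eigenvector is (-2,3) - i(-1,2) = (-2 + i, 3 - 2i).
A real fundamental pair from Re and Im of e^((-2+i)t)v: X_1 = e^(-2t)(cos(t)·(-2,3) + sin(t)·(-1,2)), X_2 = e^(-2t)(sin(t)·(-2,3) - cos(t)·(-1,2)).
General solution: C_1X_1 + C_2X_2.
Applying u(0)=-1, v(0)=4 gives C_1=-2, C_2=-5.

u(t) = 12e^(-2t)sin(t) - e^(-2t)cos(t), v(t) = -19e^(-2t)sin(t) + 4e^(-2t)cos(t)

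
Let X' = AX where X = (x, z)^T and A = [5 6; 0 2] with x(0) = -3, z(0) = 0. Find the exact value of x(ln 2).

-96

A = [[5,6],[0,2]]; eigenvalues λ = 5, 2.
Eigenvectors: (1,0) for λ=5, (2,-1) for λ=2.
From the initial condition, c_1 = -3, c_2 = 0.
x(ln 2) = (-3)(2^5)(1) + (0)(2^2)(2) = -96.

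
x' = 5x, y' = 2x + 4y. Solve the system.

x(t) = -K_2e^(5t), y(t) = K_1e^(4t) - 2K_2e^(5t)

Coefficient matrix A = [[5, 0], [2, 4]].
Characteristic polynomial det(A - λI) = λ^2 - 9λ + 20 = 0.
Eigenvalues λ = 4, 5.
For λ=4: (A-λI) row 1 is [1, 0], so an eigenvector is (0, 1).
For λ=5: (A-λI) row 2 is [2, -1], so an eigenvector is (-1, -2).
General solution: K_1e^(4t)(0,1) + K_2e^(5t)(-1,-2).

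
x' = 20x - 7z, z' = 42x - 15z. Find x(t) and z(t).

x(t) = -C_1e^(-t) + C_2e^(6t), z(t) = -3C_1e^(-t) + 2C_2e^(6t)

Coefficient matrix A = [[20, -7], [42, -15]].
Characteristic polynomial det(A - λI) = λ^2 - 5λ - 6 = 0.
Eigenvalues λ = -1, 6.
For λ=-1: (A-λI) row 1 is [21, -7], so an eigenvector is (-1, -3).
For λ=6: (A-λI) row 1 is [14, -7], so an eigenvector is (1, 2).
General solution: C_1e^(-t)(-1,-3) + C_2e^(6t)(1,2).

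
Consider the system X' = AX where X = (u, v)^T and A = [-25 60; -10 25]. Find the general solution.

u(t) = 2C_1e^(5t) + 3C_2e^(-5t), v(t) = C_1e^(5t) + C_2e^(-5t)

Coefficient matrix A = [[-25, 60], [-10, 25]].
Characteristic polynomial det(A - λI) = λ^2 - 25 = 0.
Eigenvalues λ = 5, -5.
For λ=5: (A-λI) row 1 is [-30, 60], so an eigenvector is (2, 1).
For λ=-5: (A-λI) row 1 is [-20, 60], so an eigenvector is (3, 1).
General solution: C_1e^(5t)(2,1) + C_2e^(-5t)(3,1).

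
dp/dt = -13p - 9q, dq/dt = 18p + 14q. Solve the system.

Coefficient matrix A = [[-13, -9], [18, 14]].
Characteristic polynomial det(A - λI) = λ^2 - λ - 20 = 0.
Eigenvalues λ = 5, -4.
For λ=5: (A-λI) row 1 is [-18, -9], so an eigenvector is (-1, 2).
For λ=-4: (A-λI) row 1 is [-9, -9], so an eigenvector is (-1, 1).
General solution: C_1e^(5t)(-1,2) + C_2e^(-4t)(-1,1).

p(t) = -C_1e^(5t) - C_2e^(-4t), q(t) = 2C_1e^(5t) + C_2e^(-4t)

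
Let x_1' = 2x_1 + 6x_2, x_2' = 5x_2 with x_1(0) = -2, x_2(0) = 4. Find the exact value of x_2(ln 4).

4096

A = [[2,6],[0,5]]; eigenvalues λ = 5, 2.
Eigenvectors: (2,1) for λ=5, (-1,0) for λ=2.
From the initial condition, c_1 = 4, c_2 = 10.
x_2(ln 4) = (4)(4^5)(1) + (10)(4^2)(0) = 4096.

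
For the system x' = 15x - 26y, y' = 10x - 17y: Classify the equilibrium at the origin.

A = [[15,-26],[10,-17]]; det(A-λI) = λ^2 + 2λ + 5.
λ = -1 ± 2i: negative real part.

stable spiral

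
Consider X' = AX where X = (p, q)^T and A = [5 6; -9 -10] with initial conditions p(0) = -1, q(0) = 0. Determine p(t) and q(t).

Coefficient matrix A = [[5, 6], [-9, -10]].
Characteristic polynomial det(A - λI) = λ^2 + 5λ + 4 = 0.
Eigenvalues λ = -4, -1.
For λ=-4: (A-λI) row 1 is [9, 6], so an eigenvector is (2, -3).
For λ=-1: (A-λI) row 1 is [6, 6], so an eigenvector is (-1, 1).
General solution: K_1e^(-4t)(2,-3) + K_2e^(-t)(-1,1).
Applying p(0)=-1, q(0)=0 gives K_1=1, K_2=3.

p(t) = -3e^(-t) + 2e^(-4t), q(t) = 3e^(-t) - 3e^(-4t)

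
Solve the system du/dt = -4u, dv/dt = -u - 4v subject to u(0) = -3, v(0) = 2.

Coefficient matrix A = [[-4, 0], [-1, -4]].
Characteristic polynomial det(A - λI) = λ^2 + 8λ + 16 = 0.
Single eigenvalue λ = -4 with algebraic multiplicity 2.
Eigenvector v = (0,-1); generalized eigenvector w with (A-λI)w=v is (1,3).
General solution: e^(-4t)[K_1·v + K_2·(t·v + w)].
Applying u(0)=-3, v(0)=2 gives K_1=-11, K_2=-3.

u(t) = -3e^(-4t), v(t) = 3te^(-4t) + 2e^(-4t)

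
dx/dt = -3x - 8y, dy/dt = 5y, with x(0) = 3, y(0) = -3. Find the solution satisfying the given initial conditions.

x(t) = 3e^(5t), y(t) = -3e^(5t)

Coefficient matrix A = [[-3, -8], [0, 5]].
Characteristic polynomial det(A - λI) = λ^2 - 2λ - 15 = 0.
Eigenvalues λ = 5, -3.
For λ=5: (A-λI) row 1 is [-8, -8], so an eigenvector is (1, -1).
For λ=-3: (A-λI) row 1 is [0, -8], so an eigenvector is (1, 0).
General solution: C_1e^(5t)(1,-1) + C_2e^(-3t)(1,0).
Applying x(0)=3, y(0)=-3 gives C_1=3, C_2=0.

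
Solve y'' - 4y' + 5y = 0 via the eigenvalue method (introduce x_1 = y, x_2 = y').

y(t) = C_1e^(2t)cos(t) + C_2e^(2t)sin(t)

Let x_1 = y, x_2 = y'. Then x_1' = x_2 and x_2' = -5x_1 + 4x_2.
A = [[0,1],[-5,4]]; det(A-λI) = λ^2 - 4λ + 5.
Eigenvalues λ = 2 ± i.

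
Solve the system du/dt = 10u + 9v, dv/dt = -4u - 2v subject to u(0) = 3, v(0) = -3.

Coefficient matrix A = [[10, 9], [-4, -2]].
Characteristic polynomial det(A - λI) = λ^2 - 8λ + 16 = 0.
Single eigenvalue λ = 4 with algebraic multiplicity 2.
Eigenvector v = (-3,2); generalized eigenvector w with (A-λI)w=v is (1,-1).
General solution: e^(4t)[c_1·v + c_2·(t·v + w)].
Applying u(0)=3, v(0)=-3 gives c_1=0, c_2=3.

u(t) = -9te^(4t) + 3e^(4t), v(t) = 6te^(4t) - 3e^(4t)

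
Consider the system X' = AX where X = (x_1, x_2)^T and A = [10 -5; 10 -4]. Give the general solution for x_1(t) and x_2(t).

x_1(t) = K_1e^(3t)sin(t) - 2K_1e^(3t)cos(t) - 2K_2e^(3t)sin(t) - K_2e^(3t)cos(t), x_2(t) = K_1e^(3t)sin(t) - 3K_1e^(3t)cos(t) - 3K_2e^(3t)sin(t) - K_2e^(3t)cos(t)

Coefficient matrix A = [[10, -5], [10, -4]].
Characteristic polynomial det(A - λI) = λ^2 - 6λ + 10 = 0.
Eigenvalues λ = 3 ± i (complex conjugate pair).
For λ=3+i: an eigenvector is (-2,-3) - i(1,1) = (-2 - i, -3 - i).
A real fundamental pair from Re and Im of e^((3+i)t)v: X_1 = e^(3t)(cos(t)·(-2,-3) + sin(t)·(1,1)), X_2 = e^(3t)(sin(t)·(-2,-3) - cos(t)·(1,1)).
General solution: K_1X_1 + K_2X_2.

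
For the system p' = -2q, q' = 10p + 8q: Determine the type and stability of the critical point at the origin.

unstable spiral

A = [[0,-2],[10,8]]; det(A-λI) = λ^2 - 8λ + 20.
λ = 4 ± 2i: positive real part.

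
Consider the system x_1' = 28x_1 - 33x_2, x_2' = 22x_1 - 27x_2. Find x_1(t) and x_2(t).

Coefficient matrix A = [[28, -33], [22, -27]].
Characteristic polynomial det(A - λI) = λ^2 - λ - 30 = 0.
Eigenvalues λ = -5, 6.
For λ=-5: (A-λI) row 1 is [33, -33], so an eigenvector is (-1, -1).
For λ=6: (A-λI) row 1 is [22, -33], so an eigenvector is (3, 2).
General solution: K_1e^(-5t)(-1,-1) + K_2e^(6t)(3,2).

x_1(t) = -K_1e^(-5t) + 3K_2e^(6t), x_2(t) = -K_1e^(-5t) + 2K_2e^(6t)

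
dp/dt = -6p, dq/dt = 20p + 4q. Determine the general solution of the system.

p(t) = -K_2e^(-6t), q(t) = K_1e^(4t) + 2K_2e^(-6t)

Coefficient matrix A = [[-6, 0], [20, 4]].
Characteristic polynomial det(A - λI) = λ^2 + 2λ - 24 = 0.
Eigenvalues λ = 4, -6.
For λ=4: (A-λI) row 1 is [-10, 0], so an eigenvector is (0, 1).
For λ=-6: (A-λI) row 2 is [20, 10], so an eigenvector is (-1, 2).
General solution: K_1e^(4t)(0,1) + K_2e^(-6t)(-1,2).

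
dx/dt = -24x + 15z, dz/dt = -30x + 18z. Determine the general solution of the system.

x(t) = K_1e^(-3t)sin(3t) + 2K_1e^(-3t)cos(3t) + 2K_2e^(-3t)sin(3t) - K_2e^(-3t)cos(3t), z(t) = K_1e^(-3t)sin(3t) + 3K_1e^(-3t)cos(3t) + 3K_2e^(-3t)sin(3t) - K_2e^(-3t)cos(3t)

Coefficient matrix A = [[-24, 15], [-30, 18]].
Characteristic polynomial det(A - λI) = λ^2 + 6λ + 18 = 0.
Eigenvalues λ = -3 ± 3i (complex conjugate pair).
For λ=-3+3i: an eigenvector is (2,3) - i(1,1) = (2 - i, 3 - i).
A real fundamental pair from Re and Im of e^((-3+3i)t)v: X_1 = e^(-3t)(cos(3t)·(2,3) + sin(3t)·(1,1)), X_2 = e^(-3t)(sin(3t)·(2,3) - cos(3t)·(1,1)).
General solution: K_1X_1 + K_2X_2.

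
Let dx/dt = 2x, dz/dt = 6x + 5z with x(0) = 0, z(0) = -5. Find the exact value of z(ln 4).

-5120

A = [[2,0],[6,5]]; eigenvalues λ = 2, 5.
Eigenvectors: (1,-2) for λ=2, (0,-1) for λ=5.
From the initial condition, c_1 = 0, c_2 = 5.
z(ln 4) = (0)(4^2)(-2) + (5)(4^5)(-1) = -5120.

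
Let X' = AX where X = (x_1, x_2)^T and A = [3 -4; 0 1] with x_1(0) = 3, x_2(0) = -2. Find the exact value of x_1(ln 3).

A = [[3,-4],[0,1]]; eigenvalues λ = 1, 3.
Eigenvectors: (-2,-1) for λ=1, (1,0) for λ=3.
From the initial condition, c_1 = 2, c_2 = 7.
x_1(ln 3) = (2)(3^1)(-2) + (7)(3^3)(1) = 177.

177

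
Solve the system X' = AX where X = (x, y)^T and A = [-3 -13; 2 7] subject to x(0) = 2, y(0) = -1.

x(t) = 3e^(2t)sin(t) + 2e^(2t)cos(t), y(t) = -e^(2t)sin(t) - e^(2t)cos(t)

Coefficient matrix A = [[-3, -13], [2, 7]].
Characteristic polynomial det(A - λI) = λ^2 - 4λ + 5 = 0.
Eigenvalues λ = 2 ± i (complex conjugate pair).
For λ=2+i: an eigenvector is (3,-1) - i(-2,1) = (3 + 2i, -1 - i).
A real fundamental pair from Re and Im of e^((2+i)t)v: X_1 = e^(2t)(cos(t)·(3,-1) + sin(t)·(-2,1)), X_2 = e^(2t)(sin(t)·(3,-1) - cos(t)·(-2,1)).
General solution: c_1X_1 + c_2X_2.
Applying x(0)=2, y(0)=-1 gives c_1=0, c_2=1.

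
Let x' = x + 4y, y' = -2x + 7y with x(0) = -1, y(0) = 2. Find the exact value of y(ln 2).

136

A = [[1,4],[-2,7]]; eigenvalues λ = 5, 3.
Eigenvectors: (1,1) for λ=5, (2,1) for λ=3.
From the initial condition, c_1 = 5, c_2 = -3.
y(ln 2) = (5)(2^5)(1) + (-3)(2^3)(1) = 136.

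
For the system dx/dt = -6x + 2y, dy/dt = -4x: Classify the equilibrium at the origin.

stable node

A = [[-6,2],[-4,0]]; det(A-λI) = λ^2 + 6λ + 8.
λ = -4, -2: both negative.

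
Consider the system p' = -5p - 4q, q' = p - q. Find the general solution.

p(t) = 2c_1e^(-3t) + 2c_2te^(-3t) - c_2e^(-3t), q(t) = -c_1e^(-3t) - c_2te^(-3t)

Coefficient matrix A = [[-5, -4], [1, -1]].
Characteristic polynomial det(A - λI) = λ^2 + 6λ + 9 = 0.
Single eigenvalue λ = -3 with algebraic multiplicity 2.
Eigenvector v = (2,-1); generalized eigenvector w with (A-λI)w=v is (-1,0).
General solution: e^(-3t)[c_1·v + c_2·(t·v + w)].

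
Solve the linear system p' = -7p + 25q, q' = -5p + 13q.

Coefficient matrix A = [[-7, 25], [-5, 13]].
Characteristic polynomial det(A - λI) = λ^2 - 6λ + 34 = 0.
Eigenvalues λ = 3 ± 5i (complex conjugate pair).
For λ=3+5i: an eigenvector is (2,1) - i(1,0) = (2 - i, 1).
A real fundamental pair from Re and Im of e^((3+5i)t)v: X_1 = e^(3t)(cos(5t)·(2,1) + sin(5t)·(1,0)), X_2 = e^(3t)(sin(5t)·(2,1) - cos(5t)·(1,0)).
General solution: C_1X_1 + C_2X_2.

p(t) = C_1e^(3t)sin(5t) + 2C_1e^(3t)cos(5t) + 2C_2e^(3t)sin(5t) - C_2e^(3t)cos(5t), q(t) = C_1e^(3t)cos(5t) + C_2e^(3t)sin(5t)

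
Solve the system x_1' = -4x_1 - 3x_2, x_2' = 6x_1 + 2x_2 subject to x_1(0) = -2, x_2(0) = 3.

Coefficient matrix A = [[-4, -3], [6, 2]].
Characteristic polynomial det(A - λI) = λ^2 + 2λ + 10 = 0.
Eigenvalues λ = -1 ± 3i (complex conjugate pair).
For λ=-1+3i: an eigenvector is (0,1) - i(-1,1) = (0 + i, 1 - i).
A real fundamental pair from Re and Im of e^((-1+3i)t)v: X_1 = e^(-t)(cos(3t)·(0,1) + sin(3t)·(-1,1)), X_2 = e^(-t)(sin(3t)·(0,1) - cos(3t)·(-1,1)).
General solution: C_1X_1 + C_2X_2.
Applying x_1(0)=-2, x_2(0)=3 gives C_1=1, C_2=-2.

x_1(t) = -e^(-t)sin(3t) - 2e^(-t)cos(3t), x_2(t) = -e^(-t)sin(3t) + 3e^(-t)cos(3t)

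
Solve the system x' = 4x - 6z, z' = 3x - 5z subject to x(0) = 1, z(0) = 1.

x(t) = e^(-2t), z(t) = e^(-2t)

Coefficient matrix A = [[4, -6], [3, -5]].
Characteristic polynomial det(A - λI) = λ^2 + λ - 2 = 0.
Eigenvalues λ = -2, 1.
For λ=-2: (A-λI) row 1 is [6, -6], so an eigenvector is (1, 1).
For λ=1: (A-λI) row 1 is [3, -6], so an eigenvector is (2, 1).
General solution: c_1e^(-2t)(1,1) + c_2e^(t)(2,1).
Applying x(0)=1, z(0)=1 gives c_1=1, c_2=0.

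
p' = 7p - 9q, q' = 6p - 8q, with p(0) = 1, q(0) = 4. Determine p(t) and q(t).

Coefficient matrix A = [[7, -9], [6, -8]].
Characteristic polynomial det(A - λI) = λ^2 + λ - 2 = 0.
Eigenvalues λ = 1, -2.
For λ=1: (A-λI) row 1 is [6, -9], so an eigenvector is (-3, -2).
For λ=-2: (A-λI) row 1 is [9, -9], so an eigenvector is (1, 1).
General solution: c_1e^(t)(-3,-2) + c_2e^(-2t)(1,1).
Applying p(0)=1, q(0)=4 gives c_1=3, c_2=10.

p(t) = -9e^(t) + 10e^(-2t), q(t) = -6e^(t) + 10e^(-2t)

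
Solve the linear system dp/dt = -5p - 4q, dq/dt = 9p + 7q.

p(t) = -2C_1e^(t) - 2C_2te^(t) - C_2e^(t), q(t) = 3C_1e^(t) + 3C_2te^(t) + 2C_2e^(t)

Coefficient matrix A = [[-5, -4], [9, 7]].
Characteristic polynomial det(A - λI) = λ^2 - 2λ + 1 = 0.
Single eigenvalue λ = 1 with algebraic multiplicity 2.
Eigenvector v = (-2,3); generalized eigenvector w with (A-λI)w=v is (-1,2).
General solution: e^(t)[C_1·v + C_2·(t·v + w)].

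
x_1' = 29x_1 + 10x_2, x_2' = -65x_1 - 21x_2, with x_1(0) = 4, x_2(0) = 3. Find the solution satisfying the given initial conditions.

x_1(t) = 26e^(4t)sin(5t) + 4e^(4t)cos(5t), x_2(t) = -67e^(4t)sin(5t) + 3e^(4t)cos(5t)

Coefficient matrix A = [[29, 10], [-65, -21]].
Characteristic polynomial det(A - λI) = λ^2 - 8λ + 41 = 0.
Eigenvalues λ = 4 ± 5i (complex conjugate pair).
For λ=4+5i: an eigenvector is (-1,3) - i(1,-2) = (-1 - i, 3 + 2i).
A real fundamental pair from Re and Im of e^((4+5i)t)v: X_1 = e^(4t)(cos(5t)·(-1,3) + sin(5t)·(1,-2)), X_2 = e^(4t)(sin(5t)·(-1,3) - cos(5t)·(1,-2)).
General solution: C_1X_1 + C_2X_2.
Applying x_1(0)=4, x_2(0)=3 gives C_1=11, C_2=-15.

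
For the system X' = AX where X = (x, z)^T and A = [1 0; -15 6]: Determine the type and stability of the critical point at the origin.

A = [[1,0],[-15,6]]; det(A-λI) = λ^2 - 7λ + 6.
λ = 6, 1: both positive.

unstable node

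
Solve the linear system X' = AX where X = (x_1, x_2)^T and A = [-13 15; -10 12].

Coefficient matrix A = [[-13, 15], [-10, 12]].
Characteristic polynomial det(A - λI) = λ^2 + λ - 6 = 0.
Eigenvalues λ = 2, -3.
For λ=2: (A-λI) row 1 is [-15, 15], so an eigenvector is (1, 1).
For λ=-3: (A-λI) row 1 is [-10, 15], so an eigenvector is (3, 2).
General solution: c_1e^(2t)(1,1) + c_2e^(-3t)(3,2).

x_1(t) = c_1e^(2t) + 3c_2e^(-3t), x_2(t) = c_1e^(2t) + 2c_2e^(-3t)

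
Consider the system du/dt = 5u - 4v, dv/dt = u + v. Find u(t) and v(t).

Coefficient matrix A = [[5, -4], [1, 1]].
Characteristic polynomial det(A - λI) = λ^2 - 6λ + 9 = 0.
Single eigenvalue λ = 3 with algebraic multiplicity 2.
Eigenvector v = (2,1); generalized eigenvector w with (A-λI)w=v is (3,1).
General solution: e^(3t)[K_1·v + K_2·(t·v + w)].

u(t) = 2K_1e^(3t) + 2K_2te^(3t) + 3K_2e^(3t), v(t) = K_1e^(3t) + K_2te^(3t) + K_2e^(3t)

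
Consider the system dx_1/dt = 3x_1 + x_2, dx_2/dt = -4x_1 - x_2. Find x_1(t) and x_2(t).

Coefficient matrix A = [[3, 1], [-4, -1]].
Characteristic polynomial det(A - λI) = λ^2 - 2λ + 1 = 0.
Single eigenvalue λ = 1 with algebraic multiplicity 2.
Eigenvector v = (1,-2); generalized eigenvector w with (A-λI)w=v is (2,-3).
General solution: e^(t)[c_1·v + c_2·(t·v + w)].

x_1(t) = c_1e^(t) + c_2te^(t) + 2c_2e^(t), x_2(t) = -2c_1e^(t) - 2c_2te^(t) - 3c_2e^(t)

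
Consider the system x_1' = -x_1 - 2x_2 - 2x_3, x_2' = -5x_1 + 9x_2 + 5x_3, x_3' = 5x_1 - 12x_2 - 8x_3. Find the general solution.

Coefficient matrix A = [[-1, -2, -2], [-5, 9, 5], [5, -12, -8]].
det(A - λI) = 0 gives eigenvalues λ = -3, 4, -1.
For λ=-3: eigenvector (1,0,1).
For λ=4: eigenvector (0,1,-1).
For λ=-1: eigenvector (1,1,-1).
General solution: K_1e^(-3t)(1,0,1) + K_2e^(4t)(0,1,-1) + K_3e^(-t)(1,1,-1).

x_1(t) = K_1e^(-3t) + K_3e^(-t), x_2(t) = K_2e^(4t) + K_3e^(-t), x_3(t) = K_1e^(-3t) - K_2e^(4t) - K_3e^(-t)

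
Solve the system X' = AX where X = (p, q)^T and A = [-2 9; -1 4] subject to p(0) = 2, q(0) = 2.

p(t) = 12te^(t) + 2e^(t), q(t) = 4te^(t) + 2e^(t)

Coefficient matrix A = [[-2, 9], [-1, 4]].
Characteristic polynomial det(A - λI) = λ^2 - 2λ + 1 = 0.
Single eigenvalue λ = 1 with algebraic multiplicity 2.
Eigenvector v = (3,1); generalized eigenvector w with (A-λI)w=v is (2,1).
General solution: e^(t)[K_1·v + K_2·(t·v + w)].
Applying p(0)=2, q(0)=2 gives K_1=-2, K_2=4.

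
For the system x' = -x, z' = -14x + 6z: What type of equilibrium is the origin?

saddle

A = [[-1,0],[-14,6]]; det(A-λI) = λ^2 - 5λ - 6.
λ = 6, -1: opposite signs.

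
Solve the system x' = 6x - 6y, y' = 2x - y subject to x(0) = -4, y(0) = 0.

Coefficient matrix A = [[6, -6], [2, -1]].
Characteristic polynomial det(A - λI) = λ^2 - 5λ + 6 = 0.
Eigenvalues λ = 3, 2.
For λ=3: (A-λI) row 1 is [3, -6], so an eigenvector is (-2, -1).
For λ=2: (A-λI) row 1 is [4, -6], so an eigenvector is (3, 2).
General solution: K_1e^(3t)(-2,-1) + K_2e^(2t)(3,2).
Applying x(0)=-4, y(0)=0 gives K_1=8, K_2=4.

x(t) = -16e^(3t) + 12e^(2t), y(t) = -8e^(3t) + 8e^(2t)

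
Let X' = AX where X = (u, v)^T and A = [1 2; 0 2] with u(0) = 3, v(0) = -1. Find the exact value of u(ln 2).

A = [[1,2],[0,2]]; eigenvalues λ = 1, 2.
Eigenvectors: (-1,0) for λ=1, (-2,-1) for λ=2.
From the initial condition, c_1 = -5, c_2 = 1.
u(ln 2) = (-5)(2^1)(-1) + (1)(2^2)(-2) = 2.

2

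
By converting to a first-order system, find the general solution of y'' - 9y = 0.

y(t) = C_1e^(-3t) + C_2e^(3t)

Let x_1 = y, x_2 = y'. Then x_1' = x_2 and x_2' = 9x_1.
A = [[0,1],[9,0]]; det(A-λI) = λ^2 - 9.
Eigenvalues λ = -3, 3 with eigenvectors (1,-3), (1,3).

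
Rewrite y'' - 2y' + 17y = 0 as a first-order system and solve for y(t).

y(t) = c_1e^(t)cos(4t) + c_2e^(t)sin(4t)

Let x_1 = y, x_2 = y'. Then x_1' = x_2 and x_2' = -17x_1 + 2x_2.
A = [[0,1],[-17,2]]; det(A-λI) = λ^2 - 2λ + 17.
Eigenvalues λ = 1 ± 4i.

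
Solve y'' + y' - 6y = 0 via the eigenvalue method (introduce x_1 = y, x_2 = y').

y(t) = c_1e^(-3t) + c_2e^(2t)

Let x_1 = y, x_2 = y'. Then x_1' = x_2 and x_2' = 6x_1 - x_2.
A = [[0,1],[6,-1]]; det(A-λI) = λ^2 + λ - 6.
Eigenvalues λ = -3, 2 with eigenvectors (1,-3), (1,2).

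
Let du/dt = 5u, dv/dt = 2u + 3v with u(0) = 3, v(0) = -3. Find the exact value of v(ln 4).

A = [[5,0],[2,3]]; eigenvalues λ = 3, 5.
Eigenvectors: (0,-1) for λ=3, (1,1) for λ=5.
From the initial condition, c_1 = 6, c_2 = 3.
v(ln 4) = (6)(4^3)(-1) + (3)(4^5)(1) = 2688.

2688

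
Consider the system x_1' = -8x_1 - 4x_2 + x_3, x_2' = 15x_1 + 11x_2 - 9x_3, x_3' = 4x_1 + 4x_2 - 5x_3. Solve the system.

Coefficient matrix A = [[-8, -4, 1], [15, 11, -9], [4, 4, -5]].
det(A - λI) = 0 gives eigenvalues λ = -4, -1, 3.
For λ=-4: eigenvector (1,-1,0).
For λ=-1: eigenvector (-1,2,1).
For λ=3: eigenvector (-1,3,1).
General solution: C_1e^(-4t)(1,-1,0) + C_2e^(-t)(-1,2,1) + C_3e^(3t)(-1,3,1).

x_1(t) = C_1e^(-4t) - C_2e^(-t) - C_3e^(3t), x_2(t) = -C_1e^(-4t) + 2C_2e^(-t) + 3C_3e^(3t), x_3(t) = C_2e^(-t) + C_3e^(3t)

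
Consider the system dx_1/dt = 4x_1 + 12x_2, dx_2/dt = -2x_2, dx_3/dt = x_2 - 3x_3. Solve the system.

x_1(t) = C_1e^(4t) - 2C_3e^(-2t), x_2(t) = C_3e^(-2t), x_3(t) = C_2e^(-3t) + C_3e^(-2t)

Coefficient matrix A = [[4, 12, 0], [0, -2, 0], [0, 1, -3]].
det(A - λI) = 0 gives eigenvalues λ = 4, -3, -2.
For λ=4: eigenvector (1,0,0).
For λ=-3: eigenvector (0,0,1).
For λ=-2: eigenvector (-2,1,1).
General solution: C_1e^(4t)(1,0,0) + C_2e^(-3t)(0,0,1) + C_3e^(-2t)(-2,1,1).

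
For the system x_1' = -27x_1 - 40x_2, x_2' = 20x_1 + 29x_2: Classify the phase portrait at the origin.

unstable spiral

A = [[-27,-40],[20,29]]; det(A-λI) = λ^2 - 2λ + 17.
λ = 1 ± 4i: positive real part.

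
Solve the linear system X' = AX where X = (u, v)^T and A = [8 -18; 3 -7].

Coefficient matrix A = [[8, -18], [3, -7]].
Characteristic polynomial det(A - λI) = λ^2 - λ - 2 = 0.
Eigenvalues λ = -1, 2.
For λ=-1: (A-λI) row 1 is [9, -18], so an eigenvector is (2, 1).
For λ=2: (A-λI) row 1 is [6, -18], so an eigenvector is (-3, -1).
General solution: K_1e^(-t)(2,1) + K_2e^(2t)(-3,-1).

u(t) = 2K_1e^(-t) - 3K_2e^(2t), v(t) = K_1e^(-t) - K_2e^(2t)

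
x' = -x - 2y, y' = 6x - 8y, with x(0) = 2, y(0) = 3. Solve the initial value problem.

Coefficient matrix A = [[-1, -2], [6, -8]].
Characteristic polynomial det(A - λI) = λ^2 + 9λ + 20 = 0.
Eigenvalues λ = -4, -5.
For λ=-4: (A-λI) row 1 is [3, -2], so an eigenvector is (-2, -3).
For λ=-5: (A-λI) row 1 is [4, -2], so an eigenvector is (1, 2).
General solution: C_1e^(-4t)(-2,-3) + C_2e^(-5t)(1,2).
Applying x(0)=2, y(0)=3 gives C_1=-1, C_2=0.

x(t) = 2e^(-4t), y(t) = 3e^(-4t)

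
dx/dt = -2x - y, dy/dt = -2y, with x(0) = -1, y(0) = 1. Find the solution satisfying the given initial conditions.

Coefficient matrix A = [[-2, -1], [0, -2]].
Characteristic polynomial det(A - λI) = λ^2 + 4λ + 4 = 0.
Single eigenvalue λ = -2 with algebraic multiplicity 2.
Eigenvector v = (1,0); generalized eigenvector w with (A-λI)w=v is (-2,-1).
General solution: e^(-2t)[K_1·v + K_2·(t·v + w)].
Applying x(0)=-1, y(0)=1 gives K_1=-3, K_2=-1.

x(t) = -te^(-2t) - e^(-2t), y(t) = e^(-2t)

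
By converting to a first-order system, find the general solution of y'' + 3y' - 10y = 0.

y(t) = c_1e^(-5t) + c_2e^(2t)

Let x_1 = y, x_2 = y'. Then x_1' = x_2 and x_2' = 10x_1 - 3x_2.
A = [[0,1],[10,-3]]; det(A-λI) = λ^2 + 3λ - 10.
Eigenvalues λ = -5, 2 with eigenvectors (1,-5), (1,2).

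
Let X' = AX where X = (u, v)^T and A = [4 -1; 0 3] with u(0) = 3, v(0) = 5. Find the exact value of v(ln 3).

A = [[4,-1],[0,3]]; eigenvalues λ = 4, 3.
Eigenvectors: (1,0) for λ=4, (-1,-1) for λ=3.
From the initial condition, c_1 = -2, c_2 = -5.
v(ln 3) = (-2)(3^4)(0) + (-5)(3^3)(-1) = 135.

135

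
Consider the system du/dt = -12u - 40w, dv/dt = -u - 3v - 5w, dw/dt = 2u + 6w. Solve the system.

Coefficient matrix A = [[-12, 0, -40], [-1, -3, -5], [2, 0, 6]].
det(A - λI) = 0 gives eigenvalues λ = -2, -3, -4.
For λ=-2: eigenvector (-4,-1,1).
For λ=-3: eigenvector (0,1,0).
For λ=-4: eigenvector (5,0,-1).
General solution: K_1e^(-2t)(-4,-1,1) + K_2e^(-3t)(0,1,0) + K_3e^(-4t)(5,0,-1).

u(t) = -4K_1e^(-2t) + 5K_3e^(-4t), v(t) = -K_1e^(-2t) + K_2e^(-3t), w(t) = K_1e^(-2t) - K_3e^(-4t)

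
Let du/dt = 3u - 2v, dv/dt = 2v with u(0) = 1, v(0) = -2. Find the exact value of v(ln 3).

A = [[3,-2],[0,2]]; eigenvalues λ = 2, 3.
Eigenvectors: (-2,-1) for λ=2, (-1,0) for λ=3.
From the initial condition, c_1 = 2, c_2 = -5.
v(ln 3) = (2)(3^2)(-1) + (-5)(3^3)(0) = -18.

-18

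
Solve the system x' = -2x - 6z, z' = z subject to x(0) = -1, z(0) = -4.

Coefficient matrix A = [[-2, -6], [0, 1]].
Characteristic polynomial det(A - λI) = λ^2 + λ - 2 = 0.
Eigenvalues λ = -2, 1.
For λ=-2: (A-λI) row 1 is [0, -6], so an eigenvector is (1, 0).
For λ=1: (A-λI) row 1 is [-3, -6], so an eigenvector is (-2, 1).
General solution: c_1e^(-2t)(1,0) + c_2e^(t)(-2,1).
Applying x(0)=-1, z(0)=-4 gives c_1=-9, c_2=-4.

x(t) = 8e^(t) - 9e^(-2t), z(t) = -4e^(t)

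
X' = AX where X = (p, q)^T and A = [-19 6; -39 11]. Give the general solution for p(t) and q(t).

Coefficient matrix A = [[-19, 6], [-39, 11]].
Characteristic polynomial det(A - λI) = λ^2 + 8λ + 25 = 0.
Eigenvalues λ = -4 ± 3i (complex conjugate pair).
For λ=-4+3i: an eigenvector is (-1,-3) - i(-1,-2) = (-1 + i, -3 + 2i).
A real fundamental pair from Re and Im of e^((-4+3i)t)v: X_1 = e^(-4t)(cos(3t)·(-1,-3) + sin(3t)·(-1,-2)), X_2 = e^(-4t)(sin(3t)·(-1,-3) - cos(3t)·(-1,-2)).
General solution: c_1X_1 + c_2X_2.

p(t) = -c_1e^(-4t)sin(3t) - c_1e^(-4t)cos(3t) - c_2e^(-4t)sin(3t) + c_2e^(-4t)cos(3t), q(t) = -2c_1e^(-4t)sin(3t) - 3c_1e^(-4t)cos(3t) - 3c_2e^(-4t)sin(3t) + 2c_2e^(-4t)cos(3t)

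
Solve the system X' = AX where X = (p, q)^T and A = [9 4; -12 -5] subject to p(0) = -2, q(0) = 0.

p(t) = -8e^(3t) + 6e^(t), q(t) = 12e^(3t) - 12e^(t)

Coefficient matrix A = [[9, 4], [-12, -5]].
Characteristic polynomial det(A - λI) = λ^2 - 4λ + 3 = 0.
Eigenvalues λ = 3, 1.
For λ=3: (A-λI) row 1 is [6, 4], so an eigenvector is (2, -3).
For λ=1: (A-λI) row 1 is [8, 4], so an eigenvector is (1, -2).
General solution: C_1e^(3t)(2,-3) + C_2e^(t)(1,-2).
Applying p(0)=-2, q(0)=0 gives C_1=-4, C_2=6.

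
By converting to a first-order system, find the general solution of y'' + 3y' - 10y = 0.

Let x_1 = y, x_2 = y'. Then x_1' = x_2 and x_2' = 10x_1 - 3x_2.
A = [[0,1],[10,-3]]; det(A-λI) = λ^2 + 3λ - 10.
Eigenvalues λ = 2, -5 with eigenvectors (1,2), (1,-5).

y(t) = C_1e^(2t) + C_2e^(-5t)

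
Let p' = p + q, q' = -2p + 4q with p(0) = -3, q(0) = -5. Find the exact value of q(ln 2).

A = [[1,1],[-2,4]]; eigenvalues λ = 2, 3.
Eigenvectors: (1,1) for λ=2, (1,2) for λ=3.
From the initial condition, c_1 = -1, c_2 = -2.
q(ln 2) = (-1)(2^2)(1) + (-2)(2^3)(2) = -36.

-36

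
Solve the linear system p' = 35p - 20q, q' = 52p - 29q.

p(t) = -C_1e^(3t)sin(4t) - 2C_1e^(3t)cos(4t) - 2C_2e^(3t)sin(4t) + C_2e^(3t)cos(4t), q(t) = -2C_1e^(3t)sin(4t) - 3C_1e^(3t)cos(4t) - 3C_2e^(3t)sin(4t) + 2C_2e^(3t)cos(4t)

Coefficient matrix A = [[35, -20], [52, -29]].
Characteristic polynomial det(A - λI) = λ^2 - 6λ + 25 = 0.
Eigenvalues λ = 3 ± 4i (complex conjugate pair).
For λ=3+4i: an eigenvector is (-2,-3) - i(-1,-2) = (-2 + i, -3 + 2i).
A real fundamental pair from Re and Im of e^((3+4i)t)v: X_1 = e^(3t)(cos(4t)·(-2,-3) + sin(4t)·(-1,-2)), X_2 = e^(3t)(sin(4t)·(-2,-3) - cos(4t)·(-1,-2)).
General solution: C_1X_1 + C_2X_2.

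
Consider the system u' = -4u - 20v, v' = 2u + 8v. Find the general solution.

u(t) = -K_1e^(2t)sin(2t) - 3K_1e^(2t)cos(2t) - 3K_2e^(2t)sin(2t) + K_2e^(2t)cos(2t), v(t) = K_1e^(2t)cos(2t) + K_2e^(2t)sin(2t)

Coefficient matrix A = [[-4, -20], [2, 8]].
Characteristic polynomial det(A - λI) = λ^2 - 4λ + 8 = 0.
Eigenvalues λ = 2 ± 2i (complex conjugate pair).
For λ=2+2i: an eigenvector is (-3,1) - i(-1,0) = (-3 + i, 1).
A real fundamental pair from Re and Im of e^((2+2i)t)v: X_1 = e^(2t)(cos(2t)·(-3,1) + sin(2t)·(-1,0)), X_2 = e^(2t)(sin(2t)·(-3,1) - cos(2t)·(-1,0)).
General solution: K_1X_1 + K_2X_2.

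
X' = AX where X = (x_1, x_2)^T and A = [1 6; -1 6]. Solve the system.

Coefficient matrix A = [[1, 6], [-1, 6]].
Characteristic polynomial det(A - λI) = λ^2 - 7λ + 12 = 0.
Eigenvalues λ = 4, 3.
For λ=4: (A-λI) row 1 is [-3, 6], so an eigenvector is (2, 1).
For λ=3: (A-λI) row 1 is [-2, 6], so an eigenvector is (3, 1).
General solution: c_1e^(4t)(2,1) + c_2e^(3t)(3,1).

x_1(t) = 2c_1e^(4t) + 3c_2e^(3t), x_2(t) = c_1e^(4t) + c_2e^(3t)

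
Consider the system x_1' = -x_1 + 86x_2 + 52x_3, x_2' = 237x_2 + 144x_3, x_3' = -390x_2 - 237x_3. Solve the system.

Coefficient matrix A = [[-1, 86, 52], [0, 237, 144], [0, -390, -237]].
det(A - λI) = 0 gives eigenvalues λ = -1, 3, -3.
For λ=-1: eigenvector (1,0,0).
For λ=3: eigenvector (3,8,-13).
For λ=-3: eigenvector (1,3,-5).
General solution: K_1e^(-t)(1,0,0) + K_2e^(3t)(3,8,-13) + K_3e^(-3t)(1,3,-5).

x_1(t) = K_1e^(-t) + 3K_2e^(3t) + K_3e^(-3t), x_2(t) = 8K_2e^(3t) + 3K_3e^(-3t), x_3(t) = -13K_2e^(3t) - 5K_3e^(-3t)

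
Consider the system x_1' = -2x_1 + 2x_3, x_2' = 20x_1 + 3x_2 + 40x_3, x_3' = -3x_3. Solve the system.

x_1(t) = C_1e^(-2t) - 2C_3e^(-3t), x_2(t) = -4C_1e^(-2t) + C_2e^(3t), x_3(t) = C_3e^(-3t)

Coefficient matrix A = [[-2, 0, 2], [20, 3, 40], [0, 0, -3]].
det(A - λI) = 0 gives eigenvalues λ = -2, 3, -3.
For λ=-2: eigenvector (1,-4,0).
For λ=3: eigenvector (0,1,0).
For λ=-3: eigenvector (-2,0,1).
General solution: C_1e^(-2t)(1,-4,0) + C_2e^(3t)(0,1,0) + C_3e^(-3t)(-2,0,1).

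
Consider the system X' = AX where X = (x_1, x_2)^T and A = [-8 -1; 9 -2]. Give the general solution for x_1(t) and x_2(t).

Coefficient matrix A = [[-8, -1], [9, -2]].
Characteristic polynomial det(A - λI) = λ^2 + 10λ + 25 = 0.
Single eigenvalue λ = -5 with algebraic multiplicity 2.
Eigenvector v = (1,-3); generalized eigenvector w with (A-λI)w=v is (0,-1).
General solution: e^(-5t)[c_1·v + c_2·(t·v + w)].

x_1(t) = c_1e^(-5t) + c_2te^(-5t), x_2(t) = -3c_1e^(-5t) - 3c_2te^(-5t) - c_2e^(-5t)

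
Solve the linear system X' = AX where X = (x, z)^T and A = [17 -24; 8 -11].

Coefficient matrix A = [[17, -24], [8, -11]].
Characteristic polynomial det(A - λI) = λ^2 - 6λ + 5 = 0.
Eigenvalues λ = 1, 5.
For λ=1: (A-λI) row 1 is [16, -24], so an eigenvector is (3, 2).
For λ=5: (A-λI) row 1 is [12, -24], so an eigenvector is (2, 1).
General solution: K_1e^(t)(3,2) + K_2e^(5t)(2,1).

x(t) = 3K_1e^(t) + 2K_2e^(5t), z(t) = 2K_1e^(t) + K_2e^(5t)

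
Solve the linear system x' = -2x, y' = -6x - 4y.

x(t) = -c_1e^(-2t), y(t) = 3c_1e^(-2t) - c_2e^(-4t)

Coefficient matrix A = [[-2, 0], [-6, -4]].
Characteristic polynomial det(A - λI) = λ^2 + 6λ + 8 = 0.
Eigenvalues λ = -2, -4.
For λ=-2: (A-λI) row 2 is [-6, -2], so an eigenvector is (-1, 3).
For λ=-4: (A-λI) row 1 is [2, 0], so an eigenvector is (0, -1).
General solution: c_1e^(-2t)(-1,3) + c_2e^(-4t)(0,-1).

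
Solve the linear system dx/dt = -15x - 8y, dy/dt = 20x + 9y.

Coefficient matrix A = [[-15, -8], [20, 9]].
Characteristic polynomial det(A - λI) = λ^2 + 6λ + 25 = 0.
Eigenvalues λ = -3 ± 4i (complex conjugate pair).
For λ=-3+4i: an eigenvector is (-1,1) - i(1,-2) = (-1 - i, 1 + 2i).
A real fundamental pair from Re and Im of e^((-3+4i)t)v: X_1 = e^(-3t)(cos(4t)·(-1,1) + sin(4t)·(1,-2)), X_2 = e^(-3t)(sin(4t)·(-1,1) - cos(4t)·(1,-2)).
General solution: K_1X_1 + K_2X_2.

x(t) = K_1e^(-3t)sin(4t) - K_1e^(-3t)cos(4t) - K_2e^(-3t)sin(4t) - K_2e^(-3t)cos(4t), y(t) = -2K_1e^(-3t)sin(4t) + K_1e^(-3t)cos(4t) + K_2e^(-3t)sin(4t) + 2K_2e^(-3t)cos(4t)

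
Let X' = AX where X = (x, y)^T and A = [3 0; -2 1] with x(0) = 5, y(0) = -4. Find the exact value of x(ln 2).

A = [[3,0],[-2,1]]; eigenvalues λ = 3, 1.
Eigenvectors: (1,-1) for λ=3, (0,-1) for λ=1.
From the initial condition, c_1 = 5, c_2 = -1.
x(ln 2) = (5)(2^3)(1) + (-1)(2^1)(0) = 40.

40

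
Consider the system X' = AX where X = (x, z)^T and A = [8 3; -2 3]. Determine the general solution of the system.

Coefficient matrix A = [[8, 3], [-2, 3]].
Characteristic polynomial det(A - λI) = λ^2 - 11λ + 30 = 0.
Eigenvalues λ = 6, 5.
For λ=6: (A-λI) row 1 is [2, 3], so an eigenvector is (3, -2).
For λ=5: (A-λI) row 1 is [3, 3], so an eigenvector is (1, -1).
General solution: c_1e^(6t)(3,-2) + c_2e^(5t)(1,-1).

x(t) = 3c_1e^(6t) + c_2e^(5t), z(t) = -2c_1e^(6t) - c_2e^(5t)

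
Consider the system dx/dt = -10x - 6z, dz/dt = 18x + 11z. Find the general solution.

x(t) = 2C_1e^(-t) - C_2e^(2t), z(t) = -3C_1e^(-t) + 2C_2e^(2t)

Coefficient matrix A = [[-10, -6], [18, 11]].
Characteristic polynomial det(A - λI) = λ^2 - λ - 2 = 0.
Eigenvalues λ = -1, 2.
For λ=-1: (A-λI) row 1 is [-9, -6], so an eigenvector is (2, -3).
For λ=2: (A-λI) row 1 is [-12, -6], so an eigenvector is (-1, 2).
General solution: C_1e^(-t)(2,-3) + C_2e^(2t)(-1,2).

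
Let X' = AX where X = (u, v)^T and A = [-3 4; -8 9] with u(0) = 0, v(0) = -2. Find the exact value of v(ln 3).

A = [[-3,4],[-8,9]]; eigenvalues λ = 1, 5.
Eigenvectors: (-1,-1) for λ=1, (-1,-2) for λ=5.
From the initial condition, c_1 = -2, c_2 = 2.
v(ln 3) = (-2)(3^1)(-1) + (2)(3^5)(-2) = -966.

-966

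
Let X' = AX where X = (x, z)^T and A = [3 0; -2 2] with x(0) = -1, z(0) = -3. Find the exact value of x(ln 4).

-64

A = [[3,0],[-2,2]]; eigenvalues λ = 2, 3.
Eigenvectors: (0,-1) for λ=2, (1,-2) for λ=3.
From the initial condition, c_1 = 5, c_2 = -1.
x(ln 4) = (5)(4^2)(0) + (-1)(4^3)(1) = -64.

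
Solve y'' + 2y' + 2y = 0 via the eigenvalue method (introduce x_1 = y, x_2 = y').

y(t) = K_1e^(-t)cos(t) + K_2e^(-t)sin(t)

Let x_1 = y, x_2 = y'. Then x_1' = x_2 and x_2' = -2x_1 - 2x_2.
A = [[0,1],[-2,-2]]; det(A-λI) = λ^2 + 2λ + 2.
Eigenvalues λ = -1 ± i.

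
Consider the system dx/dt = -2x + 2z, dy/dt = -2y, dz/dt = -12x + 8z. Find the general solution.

x(t) = C_2e^(2t) + C_3e^(4t), y(t) = C_1e^(-2t), z(t) = 2C_2e^(2t) + 3C_3e^(4t)

Coefficient matrix A = [[-2, 0, 2], [0, -2, 0], [-12, 0, 8]].
det(A - λI) = 0 gives eigenvalues λ = -2, 2, 4.
For λ=-2: eigenvector (0,1,0).
For λ=2: eigenvector (1,0,2).
For λ=4: eigenvector (1,0,3).
General solution: C_1e^(-2t)(0,1,0) + C_2e^(2t)(1,0,2) + C_3e^(4t)(1,0,3).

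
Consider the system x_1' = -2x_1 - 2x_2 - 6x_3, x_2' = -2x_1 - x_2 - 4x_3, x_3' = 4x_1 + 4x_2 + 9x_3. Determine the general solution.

x_1(t) = -2K_1e^(t) + 2K_2e^(3t) + 5K_3e^(2t), x_2(t) = K_2e^(3t) + 2K_3e^(2t), x_3(t) = K_1e^(t) - 2K_2e^(3t) - 4K_3e^(2t)

Coefficient matrix A = [[-2, -2, -6], [-2, -1, -4], [4, 4, 9]].
det(A - λI) = 0 gives eigenvalues λ = 1, 3, 2.
For λ=1: eigenvector (-2,0,1).
For λ=3: eigenvector (2,1,-2).
For λ=2: eigenvector (5,2,-4).
General solution: K_1e^(t)(-2,0,1) + K_2e^(3t)(2,1,-2) + K_3e^(2t)(5,2,-4).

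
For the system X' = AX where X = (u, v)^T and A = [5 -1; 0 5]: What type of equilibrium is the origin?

unstable improper node

A = [[5,-1],[0,5]]; det(A-λI) = λ^2 - 10λ + 25.
repeated λ = 5 with a single eigenvector.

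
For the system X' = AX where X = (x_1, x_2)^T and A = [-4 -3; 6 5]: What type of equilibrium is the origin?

saddle

A = [[-4,-3],[6,5]]; det(A-λI) = λ^2 - λ - 2.
λ = 2, -1: opposite signs.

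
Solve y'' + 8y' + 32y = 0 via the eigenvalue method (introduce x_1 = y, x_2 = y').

y(t) = K_1e^(-4t)cos(4t) + K_2e^(-4t)sin(4t)

Let x_1 = y, x_2 = y'. Then x_1' = x_2 and x_2' = -32x_1 - 8x_2.
A = [[0,1],[-32,-8]]; det(A-λI) = λ^2 + 8λ + 32.
Eigenvalues λ = -4 ± 4i.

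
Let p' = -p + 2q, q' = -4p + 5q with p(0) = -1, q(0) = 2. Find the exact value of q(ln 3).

A = [[-1,2],[-4,5]]; eigenvalues λ = 3, 1.
Eigenvectors: (-1,-2) for λ=3, (1,1) for λ=1.
From the initial condition, c_1 = -3, c_2 = -4.
q(ln 3) = (-3)(3^3)(-2) + (-4)(3^1)(1) = 150.

150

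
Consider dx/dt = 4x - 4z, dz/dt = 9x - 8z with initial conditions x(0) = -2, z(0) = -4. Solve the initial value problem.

x(t) = 4te^(-2t) - 2e^(-2t), z(t) = 6te^(-2t) - 4e^(-2t)

Coefficient matrix A = [[4, -4], [9, -8]].
Characteristic polynomial det(A - λI) = λ^2 + 4λ + 4 = 0.
Single eigenvalue λ = -2 with algebraic multiplicity 2.
Eigenvector v = (-2,-3); generalized eigenvector w with (A-λI)w=v is (1,2).
General solution: e^(-2t)[c_1·v + c_2·(t·v + w)].
Applying x(0)=-2, z(0)=-4 gives c_1=0, c_2=-2.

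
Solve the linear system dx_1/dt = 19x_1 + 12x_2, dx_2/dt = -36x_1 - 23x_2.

Coefficient matrix A = [[19, 12], [-36, -23]].
Characteristic polynomial det(A - λI) = λ^2 + 4λ - 5 = 0.
Eigenvalues λ = 1, -5.
For λ=1: (A-λI) row 1 is [18, 12], so an eigenvector is (2, -3).
For λ=-5: (A-λI) row 1 is [24, 12], so an eigenvector is (-1, 2).
General solution: C_1e^(t)(2,-3) + C_2e^(-5t)(-1,2).

x_1(t) = 2C_1e^(t) - C_2e^(-5t), x_2(t) = -3C_1e^(t) + 2C_2e^(-5t)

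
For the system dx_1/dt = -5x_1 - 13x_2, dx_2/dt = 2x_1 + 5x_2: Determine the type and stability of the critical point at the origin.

A = [[-5,-13],[2,5]]; det(A-λI) = λ^2 + 1.
λ = 0 ± i: zero real part.

center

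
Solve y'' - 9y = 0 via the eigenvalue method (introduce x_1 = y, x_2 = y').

Let x_1 = y, x_2 = y'. Then x_1' = x_2 and x_2' = 9x_1.
A = [[0,1],[9,0]]; det(A-λI) = λ^2 - 9.
Eigenvalues λ = 3, -3 with eigenvectors (1,3), (1,-3).

y(t) = C_1e^(3t) + C_2e^(-3t)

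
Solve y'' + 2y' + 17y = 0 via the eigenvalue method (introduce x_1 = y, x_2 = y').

Let x_1 = y, x_2 = y'. Then x_1' = x_2 and x_2' = -17x_1 - 2x_2.
A = [[0,1],[-17,-2]]; det(A-λI) = λ^2 + 2λ + 17.
Eigenvalues λ = -1 ± 4i.

y(t) = C_1e^(-t)cos(4t) + C_2e^(-t)sin(4t)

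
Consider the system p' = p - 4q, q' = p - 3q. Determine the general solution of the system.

Coefficient matrix A = [[1, -4], [1, -3]].
Characteristic polynomial det(A - λI) = λ^2 + 2λ + 1 = 0.
Single eigenvalue λ = -1 with algebraic multiplicity 2.
Eigenvector v = (-2,-1); generalized eigenvector w with (A-λI)w=v is (-1,0).
General solution: e^(-t)[K_1·v + K_2·(t·v + w)].

p(t) = -2K_1e^(-t) - 2K_2te^(-t) - K_2e^(-t), q(t) = -K_1e^(-t) - K_2te^(-t)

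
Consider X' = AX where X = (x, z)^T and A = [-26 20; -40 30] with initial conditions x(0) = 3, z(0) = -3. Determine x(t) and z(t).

x(t) = -36e^(2t)sin(4t) + 3e^(2t)cos(4t), z(t) = -51e^(2t)sin(4t) - 3e^(2t)cos(4t)

Coefficient matrix A = [[-26, 20], [-40, 30]].
Characteristic polynomial det(A - λI) = λ^2 - 4λ + 20 = 0.
Eigenvalues λ = 2 ± 4i (complex conjugate pair).
For λ=2+4i: an eigenvector is (1,1) - i(-2,-3) = (1 + 2i, 1 + 3i).
A real fundamental pair from Re and Im of e^((2+4i)t)v: X_1 = e^(2t)(cos(4t)·(1,1) + sin(4t)·(-2,-3)), X_2 = e^(2t)(sin(4t)·(1,1) - cos(4t)·(-2,-3)).
General solution: K_1X_1 + K_2X_2.
Applying x(0)=3, z(0)=-3 gives K_1=15, K_2=-6.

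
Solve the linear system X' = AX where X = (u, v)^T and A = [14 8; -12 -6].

Coefficient matrix A = [[14, 8], [-12, -6]].
Characteristic polynomial det(A - λI) = λ^2 - 8λ + 12 = 0.
Eigenvalues λ = 2, 6.
For λ=2: (A-λI) row 1 is [12, 8], so an eigenvector is (-2, 3).
For λ=6: (A-λI) row 1 is [8, 8], so an eigenvector is (-1, 1).
General solution: c_1e^(2t)(-2,3) + c_2e^(6t)(-1,1).

u(t) = -2c_1e^(2t) - c_2e^(6t), v(t) = 3c_1e^(2t) + c_2e^(6t)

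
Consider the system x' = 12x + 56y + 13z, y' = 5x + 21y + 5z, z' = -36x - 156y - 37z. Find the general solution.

Coefficient matrix A = [[12, 56, 13], [5, 21, 5], [-36, -156, -37]].
det(A - λI) = 0 gives eigenvalues λ = -4, 1, -1.
For λ=-4: eigenvector (-3,-1,8).
For λ=1: eigenvector (2,1,-6).
For λ=-1: eigenvector (-1,0,1).
General solution: c_1e^(-4t)(-3,-1,8) + c_2e^(t)(2,1,-6) + c_3e^(-t)(-1,0,1).

x(t) = -3c_1e^(-4t) + 2c_2e^(t) - c_3e^(-t), y(t) = -c_1e^(-4t) + c_2e^(t), z(t) = 8c_1e^(-4t) - 6c_2e^(t) + c_3e^(-t)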